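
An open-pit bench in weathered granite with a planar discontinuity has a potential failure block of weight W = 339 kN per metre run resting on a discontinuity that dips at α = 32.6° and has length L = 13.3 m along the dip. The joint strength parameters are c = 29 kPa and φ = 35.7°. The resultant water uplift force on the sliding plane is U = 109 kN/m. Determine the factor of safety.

FS = 2.81

Resolving the block weight along and normal to the plane and applying the Mohr–Coulomb strength on the joint:
N' = W cosα − U = 339·cos32.6° − 109 = 176.6 kN/m
Driving force T = W sinα = 339·sin32.6° = 182.6 kN/m
Resisting force R = c·L + N'·tanφ = 29·13.3 + 176.6·tan35.7° = 385.7 + 126.9 = 512.6 kN/m
FS = R / T = 512.6 / 182.6 = 2.807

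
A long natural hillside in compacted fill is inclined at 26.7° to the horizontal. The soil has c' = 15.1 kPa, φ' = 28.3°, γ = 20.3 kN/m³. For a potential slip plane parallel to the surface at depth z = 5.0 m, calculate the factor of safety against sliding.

FS = 1.44

For an infinite slope with a slip plane parallel to the surface (no pore pressure): FS = [c' + γz cos²β tanφ'] / [γz sinβ cosβ].
γz = 20.3·5.0 = 101.50 kN/m²
Numerator = 15.1 + 101.50·cos²26.7°·tan28.3° = 15.1 + 101.50·0.7981·0.5384 = 58.719 kPa
Denominator = 101.50·sin26.7°·cos26.7° = 101.50·0.4493·0.8934 = 40.743 kPa
FS = 58.719 / 40.743 = 1.441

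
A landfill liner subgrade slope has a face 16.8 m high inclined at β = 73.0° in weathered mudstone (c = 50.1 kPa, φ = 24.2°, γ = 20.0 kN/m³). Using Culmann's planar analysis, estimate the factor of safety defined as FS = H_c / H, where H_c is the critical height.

H_c = (4c/γ) · sinβ cosφ / [1 − cos(β − φ)]
    = (4·50.1/20.0) · sin73.0°·cos24.2° / [1 − cos48.8°]
    = 10.020 · 0.8723 / 0.3413 = 25.61 m
FS = H_c / H = 25.61 / 16.8 = 1.524

FS = 1.52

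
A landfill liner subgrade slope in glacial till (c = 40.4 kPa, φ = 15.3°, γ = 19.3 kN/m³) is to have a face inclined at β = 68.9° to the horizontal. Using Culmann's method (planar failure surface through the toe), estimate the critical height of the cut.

H_c = 18.53 m

Culmann's analysis gives the critical failure plane at α_cr = (β + φ)/2 = (68.9 + 15.3)/2 = 42.1°, and the critical height
H_c = (4c/γ) · sinβ cosφ / [1 − cos(β − φ)]
    = (4·40.4/19.3) · sin68.9°·cos15.3° / [1 − cos(53.6°)]
    = 8.373 · 0.9330·0.9646 / [1 − 0.5934]
    = 8.373 · 0.8999 / 0.4066
    = 18.53 m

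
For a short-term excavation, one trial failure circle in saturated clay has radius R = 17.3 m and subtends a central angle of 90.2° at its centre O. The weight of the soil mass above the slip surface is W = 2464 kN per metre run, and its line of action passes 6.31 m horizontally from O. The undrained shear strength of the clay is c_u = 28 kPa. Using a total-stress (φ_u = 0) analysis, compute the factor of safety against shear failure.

Taking moments about the centre O, the resisting moment is provided by the undrained shear strength acting along the arc:
Arc length L_a = R·θ = 17.3·(90.2°·π/180) = 17.3·1.5743 = 27.24 m
M_R = c_u·L_a·R = 28·27.24·17.3 = 13192.7 kN·m/m
M_D = W·d = 2464·6.31 = 15547.8 kN·m/m
FS = M_R / M_D = 13192.7 / 15547.8 = 0.849

FS = 0.85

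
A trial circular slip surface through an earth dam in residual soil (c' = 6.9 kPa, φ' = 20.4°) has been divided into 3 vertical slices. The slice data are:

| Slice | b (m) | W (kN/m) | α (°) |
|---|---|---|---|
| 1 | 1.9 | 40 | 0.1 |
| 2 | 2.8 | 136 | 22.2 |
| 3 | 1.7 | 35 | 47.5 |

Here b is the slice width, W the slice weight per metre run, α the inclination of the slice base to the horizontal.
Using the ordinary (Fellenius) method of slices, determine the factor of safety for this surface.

FS = 1.58

Ordinary method of slices: FS = Σ[c'·Δl_i + (W_i cosα_i)·tanφ'] / Σ W_i sinα_i, with Δl_i = b_i / cosα_i.
Slice 1: Δl = 1.9/cos0.1° = 1.900 m; N'_1 = 40·cos0.1° = 40.0; c'Δl = 13.11; W sinα = 0.1
Slice 2: Δl = 2.8/cos22.2° = 3.024 m; N'_2 = 136·cos22.2° = 125.9; c'Δl = 20.87; W sinα = 51.4
Slice 3: Δl = 1.7/cos47.5° = 2.516 m; N'_3 = 35·cos47.5° = 23.6; c'Δl = 17.36; W sinα = 25.8
Σc'Δl = 51.3 kN/m; ΣN' = 189.6 kN/m; ΣW sinα = 77.3 kN/m
Resisting = 51.3 + 189.6·tan20.4° = 51.3 + 70.5 = 121.8 kN/m
FS = 121.8 / 77.3 = 1.577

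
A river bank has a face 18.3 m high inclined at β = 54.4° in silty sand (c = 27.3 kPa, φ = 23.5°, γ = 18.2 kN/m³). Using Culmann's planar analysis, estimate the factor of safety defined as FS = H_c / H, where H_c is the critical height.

H_c = (4c/γ) · sinβ cosφ / [1 − cos(β − φ)]
    = (4·27.3/18.2) · sin54.4°·cos23.5° / [1 − cos30.9°]
    = 6.000 · 0.7457 / 0.1419 = 31.52 m
FS = H_c / H = 31.52 / 18.3 = 1.722

FS = 1.72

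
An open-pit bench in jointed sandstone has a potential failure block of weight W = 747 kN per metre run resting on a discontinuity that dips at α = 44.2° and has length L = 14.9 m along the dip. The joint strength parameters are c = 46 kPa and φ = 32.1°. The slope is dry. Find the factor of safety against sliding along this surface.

FS = 1.96

Resolving the block weight along and normal to the plane and applying the Mohr–Coulomb strength on the joint:
N' = W cosα = 747·cos44.2° = 535.5 kN/m
Driving force T = W sinα = 747·sin44.2° = 520.8 kN/m
Resisting force R = c·L + N'·tanφ = 46·14.9 + 535.5·tan32.1° = 685.4 + 335.9 = 1021.3 kN/m
FS = R / T = 1021.3 / 520.8 = 1.961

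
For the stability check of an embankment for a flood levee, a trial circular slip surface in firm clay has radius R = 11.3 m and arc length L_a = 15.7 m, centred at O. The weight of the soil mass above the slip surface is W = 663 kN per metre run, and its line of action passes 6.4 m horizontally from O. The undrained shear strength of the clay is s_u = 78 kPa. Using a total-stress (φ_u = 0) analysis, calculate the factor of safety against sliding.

Taking moments about the centre O, the resisting moment is provided by the undrained shear strength acting along the arc:
M_R = s_u·L_a·R = 78·15.70·11.3 = 13838.0 kN·m/m
M_D = W·d = 663·6.4 = 4243.2 kN·m/m
FS = M_R / M_D = 13838.0 / 4243.2 = 3.261

FS = 3.26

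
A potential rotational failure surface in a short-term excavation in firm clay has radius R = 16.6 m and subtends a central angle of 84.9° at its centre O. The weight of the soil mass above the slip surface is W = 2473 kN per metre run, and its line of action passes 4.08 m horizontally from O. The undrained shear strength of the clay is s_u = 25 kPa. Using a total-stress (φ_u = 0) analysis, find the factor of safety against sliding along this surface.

Taking moments about the centre O, the resisting moment is provided by the undrained shear strength acting along the arc:
Arc length L_a = R·θ = 16.6·(84.9°·π/180) = 16.6·1.4818 = 24.60 m
M_R = s_u·L_a·R = 25·24.60·16.6 = 10208.0 kN·m/m
M_D = W·d = 2473·4.08 = 10089.8 kN·m/m
FS = M_R / M_D = 10208.0 / 10089.8 = 1.012

FS = 1.01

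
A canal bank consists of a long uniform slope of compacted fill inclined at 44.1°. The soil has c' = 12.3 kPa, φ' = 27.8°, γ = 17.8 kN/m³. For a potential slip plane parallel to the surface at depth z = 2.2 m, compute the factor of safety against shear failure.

For an infinite slope with a slip plane parallel to the surface (no pore pressure): FS = [c' + γz cos²β tanφ'] / [γz sinβ cosβ].
γz = 17.8·2.2 = 39.16 kN/m²
Numerator = 12.3 + 39.16·cos²44.1°·tan27.8° = 12.3 + 39.16·0.5157·0.5272 = 22.948 kPa
Denominator = 39.16·sin44.1°·cos44.1° = 39.16·0.6959·0.7181 = 19.570 kPa
FS = 22.948 / 19.570 = 1.173

FS = 1.17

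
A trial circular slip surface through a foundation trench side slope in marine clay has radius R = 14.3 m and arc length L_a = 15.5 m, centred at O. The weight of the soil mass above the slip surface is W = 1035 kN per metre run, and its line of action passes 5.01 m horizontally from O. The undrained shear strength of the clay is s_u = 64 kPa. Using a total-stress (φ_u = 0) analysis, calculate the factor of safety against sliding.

Taking moments about the centre O, the resisting moment is provided by the undrained shear strength acting along the arc:
M_R = s_u·L_a·R = 64·15.50·14.3 = 14185.6 kN·m/m
M_D = W·d = 1035·5.01 = 5185.3 kN·m/m
FS = M_R / M_D = 14185.6 / 5185.3 = 2.736

FS = 2.74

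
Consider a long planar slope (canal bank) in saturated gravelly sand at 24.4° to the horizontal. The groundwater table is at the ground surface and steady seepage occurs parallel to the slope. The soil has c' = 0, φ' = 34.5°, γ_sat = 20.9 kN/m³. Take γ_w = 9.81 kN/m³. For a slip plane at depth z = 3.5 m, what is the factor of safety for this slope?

With seepage parallel to the slope and the water table at the surface, the effective normal stress on the slip plane uses the buoyant unit weight γ' = γ_sat − γ_w while the driving shear stress uses γ_sat:
FS = [c' + γ' z cos²β tanφ'] / [γ_sat z sinβ cosβ]
(For c' = 0 this reduces to FS = (γ'/γ_sat)·tanφ'/tanβ.)
γ' = 20.9 − 9.81 = 11.09 kN/m³
Numerator = 0.0 + 11.09·3.5·cos²24.4°·tan34.5° = 0.0 + 11.09·3.5·0.8293·0.6873 = 22.124 kPa
Denominator = 20.9·3.5·sin24.4°·cos24.4° = 20.9·3.5·0.4131·0.9107 = 27.520 kPa
FS = 22.124 / 27.520 = 0.804

FS = 0.80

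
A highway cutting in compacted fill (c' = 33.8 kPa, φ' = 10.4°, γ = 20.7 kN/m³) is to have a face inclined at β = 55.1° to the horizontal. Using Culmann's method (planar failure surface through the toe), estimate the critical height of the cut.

H_c = 18.22 m

Culmann's analysis gives the critical failure plane at α_cr = (β + φ')/2 = (55.1 + 10.4)/2 = 32.8°, and the critical height
H_c = (4c'/γ) · sinβ cosφ' / [1 − cos(β − φ')]
    = (4·33.8/20.7) · sin55.1°·cos10.4° / [1 − cos(44.7°)]
    = 6.531 · 0.8202·0.9836 / [1 − 0.7108]
    = 6.531 · 0.8067 / 0.2892
    = 18.22 m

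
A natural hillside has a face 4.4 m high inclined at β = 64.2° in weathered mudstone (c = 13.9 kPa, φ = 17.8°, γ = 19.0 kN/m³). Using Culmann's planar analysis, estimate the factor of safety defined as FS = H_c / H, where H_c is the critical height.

FS = 1.84

H_c = (4c/γ) · sinβ cosφ / [1 − cos(β − φ)]
    = (4·13.9/19.0) · sin64.2°·cos17.8° / [1 − cos46.4°]
    = 2.926 · 0.8572 / 0.3104 = 8.08 m
FS = H_c / H = 8.08 / 4.4 = 1.837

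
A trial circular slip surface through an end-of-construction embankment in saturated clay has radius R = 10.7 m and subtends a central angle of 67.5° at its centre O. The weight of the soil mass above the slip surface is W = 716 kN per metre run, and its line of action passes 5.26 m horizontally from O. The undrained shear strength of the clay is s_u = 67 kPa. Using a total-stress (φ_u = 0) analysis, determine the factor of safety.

FS = 2.40

Taking moments about the centre O, the resisting moment is provided by the undrained shear strength acting along the arc:
Arc length L_a = R·θ = 10.7·(67.5°·π/180) = 10.7·1.1781 = 12.61 m
M_R = s_u·L_a·R = 67·12.61·10.7 = 9037.0 kN·m/m
M_D = W·d = 716·5.26 = 3766.2 kN·m/m
FS = M_R / M_D = 9037.0 / 3766.2 = 2.400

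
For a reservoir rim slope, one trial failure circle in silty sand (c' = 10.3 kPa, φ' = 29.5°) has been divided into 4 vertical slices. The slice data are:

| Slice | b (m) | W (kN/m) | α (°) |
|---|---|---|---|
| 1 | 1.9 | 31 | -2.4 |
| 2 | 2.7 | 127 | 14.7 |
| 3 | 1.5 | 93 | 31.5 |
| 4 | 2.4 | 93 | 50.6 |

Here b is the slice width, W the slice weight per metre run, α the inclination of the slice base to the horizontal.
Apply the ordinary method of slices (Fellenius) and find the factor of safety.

Ordinary method of slices: FS = Σ[c'·Δl_i + (W_i cosα_i)·tanφ'] / Σ W_i sinα_i, with Δl_i = b_i / cosα_i.
Slice 1: Δl = 1.9/cos(-2.4°) = 1.902 m; N'_1 = 31·cos(-2.4°) = 31.0; c'Δl = 19.59; W sinα = -1.3
Slice 2: Δl = 2.7/cos14.7° = 2.791 m; N'_2 = 127·cos14.7° = 122.8; c'Δl = 28.75; W sinα = 32.2
Slice 3: Δl = 1.5/cos31.5° = 1.759 m; N'_3 = 93·cos31.5° = 79.3; c'Δl = 18.12; W sinα = 48.6
Slice 4: Δl = 2.4/cos50.6° = 3.781 m; N'_4 = 93·cos50.6° = 59.0; c'Δl = 38.95; W sinα = 71.9
Σc'Δl = 105.4 kN/m; ΣN' = 292.1 kN/m; ΣW sinα = 151.4 kN/m
Resisting = 105.4 + 292.1·tan29.5° = 105.4 + 165.3 = 270.7 kN/m
FS = 270.7 / 151.4 = 1.788

FS = 1.79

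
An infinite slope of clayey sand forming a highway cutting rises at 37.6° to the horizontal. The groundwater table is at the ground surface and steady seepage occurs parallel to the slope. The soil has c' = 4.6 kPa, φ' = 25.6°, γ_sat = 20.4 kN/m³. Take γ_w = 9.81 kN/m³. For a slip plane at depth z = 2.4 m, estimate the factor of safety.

With seepage parallel to the slope and the water table at the surface, the effective normal stress on the slip plane uses the buoyant unit weight γ' = γ_sat − γ_w while the driving shear stress uses γ_sat:
FS = [c' + γ' z cos²β tanφ'] / [γ_sat z sinβ cosβ]
γ' = 20.4 − 9.81 = 10.59 kN/m³
Numerator = 4.6 + 10.59·2.4·cos²37.6°·tan25.6° = 4.6 + 10.59·2.4·0.6277·0.4791 = 12.244 kPa
Denominator = 20.4·2.4·sin37.6°·cos37.6° = 20.4·2.4·0.6101·0.7923 = 23.668 kPa
FS = 12.244 / 23.668 = 0.517

FS = 0.52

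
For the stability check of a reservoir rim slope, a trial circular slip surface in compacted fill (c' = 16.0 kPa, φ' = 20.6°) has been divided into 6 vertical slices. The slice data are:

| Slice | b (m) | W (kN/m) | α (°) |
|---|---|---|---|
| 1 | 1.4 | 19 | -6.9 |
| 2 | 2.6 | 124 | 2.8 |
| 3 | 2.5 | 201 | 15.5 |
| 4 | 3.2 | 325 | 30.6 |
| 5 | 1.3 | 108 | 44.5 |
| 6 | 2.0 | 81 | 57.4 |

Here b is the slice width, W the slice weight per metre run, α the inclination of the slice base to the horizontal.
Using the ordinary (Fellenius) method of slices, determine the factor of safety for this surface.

FS = 1.45

Ordinary method of slices: FS = Σ[c'·Δl_i + (W_i cosα_i)·tanφ'] / Σ W_i sinα_i, with Δl_i = b_i / cosα_i.
Slice 1: Δl = 1.4/cos(-6.9°) = 1.410 m; N'_1 = 19·cos(-6.9°) = 18.9; c'Δl = 22.56; W sinα = -2.3
Slice 2: Δl = 2.6/cos2.8° = 2.603 m; N'_2 = 124·cos2.8° = 123.9; c'Δl = 41.65; W sinα = 6.1
Slice 3: Δl = 2.5/cos15.5° = 2.594 m; N'_3 = 201·cos15.5° = 193.7; c'Δl = 41.51; W sinα = 53.7
Slice 4: Δl = 3.2/cos30.6° = 3.718 m; N'_4 = 325·cos30.6° = 279.7; c'Δl = 59.48; W sinα = 165.4
Slice 5: Δl = 1.3/cos44.5° = 1.823 m; N'_5 = 108·cos44.5° = 77.0; c'Δl = 29.16; W sinα = 75.7
Slice 6: Δl = 2.0/cos57.4° = 3.712 m; N'_6 = 81·cos57.4° = 43.6; c'Δl = 59.39; W sinα = 68.2
Σc'Δl = 253.8 kN/m; ΣN' = 736.8 kN/m; ΣW sinα = 366.9 kN/m
Resisting = 253.8 + 736.8·tan20.6° = 253.8 + 277.0 = 530.7 kN/m
FS = 530.7 / 366.9 = 1.447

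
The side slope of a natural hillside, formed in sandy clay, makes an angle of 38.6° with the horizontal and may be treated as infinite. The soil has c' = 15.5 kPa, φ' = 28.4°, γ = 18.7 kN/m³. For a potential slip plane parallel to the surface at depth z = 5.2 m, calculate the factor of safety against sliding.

For an infinite slope with a slip plane parallel to the surface (no pore pressure): FS = [c' + γz cos²β tanφ'] / [γz sinβ cosβ].
γz = 18.7·5.2 = 97.24 kN/m²
Numerator = 15.5 + 97.24·cos²38.6°·tan28.4° = 15.5 + 97.24·0.6108·0.5407 = 47.613 kPa
Denominator = 97.24·sin38.6°·cos38.6° = 97.24·0.6239·0.7815 = 47.412 kPa
FS = 47.613 / 47.412 = 1.004

FS = 1.00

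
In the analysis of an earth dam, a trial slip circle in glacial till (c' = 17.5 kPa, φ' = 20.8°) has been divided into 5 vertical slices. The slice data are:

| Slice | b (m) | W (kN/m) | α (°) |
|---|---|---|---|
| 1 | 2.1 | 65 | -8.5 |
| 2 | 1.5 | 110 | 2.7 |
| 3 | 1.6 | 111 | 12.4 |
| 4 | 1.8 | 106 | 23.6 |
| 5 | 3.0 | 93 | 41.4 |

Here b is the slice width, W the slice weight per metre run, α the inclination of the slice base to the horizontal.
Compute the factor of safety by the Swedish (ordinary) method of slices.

Ordinary method of slices: FS = Σ[c'·Δl_i + (W_i cosα_i)·tanφ'] / Σ W_i sinα_i, with Δl_i = b_i / cosα_i.
Slice 1: Δl = 2.1/cos(-8.5°) = 2.123 m; N'_1 = 65·cos(-8.5°) = 64.3; c'Δl = 37.16; W sinα = -9.6
Slice 2: Δl = 1.5/cos2.7° = 1.502 m; N'_2 = 110·cos2.7° = 109.9; c'Δl = 26.28; W sinα = 5.2
Slice 3: Δl = 1.6/cos12.4° = 1.638 m; N'_3 = 111·cos12.4° = 108.4; c'Δl = 28.67; W sinα = 23.8
Slice 4: Δl = 1.8/cos23.6° = 1.964 m; N'_4 = 106·cos23.6° = 97.1; c'Δl = 34.38; W sinα = 42.4
Slice 5: Δl = 3.0/cos41.4° = 3.999 m; N'_5 = 93·cos41.4° = 69.8; c'Δl = 69.99; W sinα = 61.5
Σc'Δl = 196.5 kN/m; ΣN' = 449.5 kN/m; ΣW sinα = 123.3 kN/m
Resisting = 196.5 + 449.5·tan20.8° = 196.5 + 170.7 = 367.2 kN/m
FS = 367.2 / 123.3 = 2.977

FS = 2.98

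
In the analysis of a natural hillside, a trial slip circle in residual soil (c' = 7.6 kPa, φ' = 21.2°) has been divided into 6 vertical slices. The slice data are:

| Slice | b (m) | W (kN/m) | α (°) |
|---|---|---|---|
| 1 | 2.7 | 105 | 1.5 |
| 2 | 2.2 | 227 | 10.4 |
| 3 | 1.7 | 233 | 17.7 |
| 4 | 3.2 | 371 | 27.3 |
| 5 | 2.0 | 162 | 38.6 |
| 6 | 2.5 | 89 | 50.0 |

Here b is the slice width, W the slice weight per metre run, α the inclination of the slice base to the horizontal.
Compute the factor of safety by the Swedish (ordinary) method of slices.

Ordinary method of slices: FS = Σ[c'·Δl_i + (W_i cosα_i)·tanφ'] / Σ W_i sinα_i, with Δl_i = b_i / cosα_i.
Slice 1: Δl = 2.7/cos1.5° = 2.701 m; N'_1 = 105·cos1.5° = 105.0; c'Δl = 20.53; W sinα = 2.7
Slice 2: Δl = 2.2/cos10.4° = 2.237 m; N'_2 = 227·cos10.4° = 223.3; c'Δl = 17.00; W sinα = 41.0
Slice 3: Δl = 1.7/cos17.7° = 1.784 m; N'_3 = 233·cos17.7° = 222.0; c'Δl = 13.56; W sinα = 70.8
Slice 4: Δl = 3.2/cos27.3° = 3.601 m; N'_4 = 371·cos27.3° = 329.7; c'Δl = 27.37; W sinα = 170.2
Slice 5: Δl = 2.0/cos38.6° = 2.559 m; N'_5 = 162·cos38.6° = 126.6; c'Δl = 19.45; W sinα = 101.1
Slice 6: Δl = 2.5/cos50.0° = 3.889 m; N'_6 = 89·cos50.0° = 57.2; c'Δl = 29.56; W sinα = 68.2
Σc'Δl = 127.5 kN/m; ΣN' = 1063.7 kN/m; ΣW sinα = 454.0 kN/m
Resisting = 127.5 + 1063.7·tan21.2° = 127.5 + 412.6 = 540.0 kN/m
FS = 540.0 / 454.0 = 1.190

FS = 1.19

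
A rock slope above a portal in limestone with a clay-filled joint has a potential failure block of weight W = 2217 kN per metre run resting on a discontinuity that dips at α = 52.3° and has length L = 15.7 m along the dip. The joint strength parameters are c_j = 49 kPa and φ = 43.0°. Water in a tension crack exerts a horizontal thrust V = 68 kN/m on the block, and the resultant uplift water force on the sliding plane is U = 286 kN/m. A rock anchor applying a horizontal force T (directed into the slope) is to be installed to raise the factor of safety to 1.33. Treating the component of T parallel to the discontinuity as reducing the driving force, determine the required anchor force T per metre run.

T = 433 kN/m

Resolving forces along and normal to the sliding plane, with the horizontal anchor force T adding T·sinα to the effective normal force and T·cosα acting up the plane against the driving force:
FS = [c_jL + (W cosα − U − V sinα + T sinα) tanφ] / [W sinα + V cosα − T cosα]
Without the anchor: N' = 1016.0 kN/m, driving T_d = 1795.7 kN/m, resisting R = 49·15.7 + 1016.0·tan43.0° = 1716.7 kN/m, FS = 0.96.
Setting FS = 1.33 and solving for T:
1.33·(1795.7 − T cos52.3°) = 1716.7 + T sin52.3°·tan43.0°
T·(sin52.3°·tan43.0° + 1.33·cos52.3°) = 1.33·1795.7 − 1716.7
T·(0.7912·0.9325 + 1.33·0.6115) = 2388.3 − 1716.7 = 671.6
T·1.5512 = 671.6
T = 433.0 kN/m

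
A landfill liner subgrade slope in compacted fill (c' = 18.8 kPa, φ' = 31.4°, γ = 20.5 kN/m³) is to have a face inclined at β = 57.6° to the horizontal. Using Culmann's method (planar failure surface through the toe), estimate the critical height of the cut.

H_c = 25.73 m

Culmann's analysis gives the critical failure plane at α_cr = (β + φ')/2 = (57.6 + 31.4)/2 = 44.5°, and the critical height
H_c = (4c'/γ) · sinβ cosφ' / [1 − cos(β − φ')]
    = (4·18.8/20.5) · sin57.6°·cos31.4° / [1 − cos(26.2°)]
    = 3.668 · 0.8443·0.8536 / [1 − 0.8973]
    = 3.668 · 0.7207 / 0.1027
    = 25.73 m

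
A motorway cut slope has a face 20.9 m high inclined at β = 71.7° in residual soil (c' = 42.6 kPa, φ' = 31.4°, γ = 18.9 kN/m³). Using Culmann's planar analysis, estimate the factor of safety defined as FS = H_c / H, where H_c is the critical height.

H_c = (4c'/γ) · sinβ cosφ' / [1 − cos(β − φ')]
    = (4·42.6/18.9) · sin71.7°·cos31.4° / [1 − cos40.3°]
    = 9.016 · 0.8104 / 0.2373 = 30.79 m
FS = H_c / H = 30.79 / 20.9 = 1.473

FS = 1.47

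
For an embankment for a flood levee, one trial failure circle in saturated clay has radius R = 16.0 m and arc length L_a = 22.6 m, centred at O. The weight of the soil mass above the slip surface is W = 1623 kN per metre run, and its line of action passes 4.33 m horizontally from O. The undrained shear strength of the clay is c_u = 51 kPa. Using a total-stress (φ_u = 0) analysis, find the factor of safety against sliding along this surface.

FS = 2.62

Taking moments about the centre O, the resisting moment is provided by the undrained shear strength acting along the arc:
M_R = c_u·L_a·R = 51·22.60·16.0 = 18441.6 kN·m/m
M_D = W·d = 1623·4.33 = 7027.6 kN·m/m
FS = M_R / M_D = 18441.6 / 7027.6 = 2.624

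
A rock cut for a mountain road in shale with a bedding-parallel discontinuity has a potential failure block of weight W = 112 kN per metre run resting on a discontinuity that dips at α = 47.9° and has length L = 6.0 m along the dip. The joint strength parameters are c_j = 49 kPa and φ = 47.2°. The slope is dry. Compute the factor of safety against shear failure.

Resolving the block weight along and normal to the plane and applying the Mohr–Coulomb strength on the joint:
N' = W cosα = 112·cos47.9° = 75.1 kN/m
Driving force T = W sinα = 112·sin47.9° = 83.1 kN/m
Resisting force R = c_j·L + N'·tanφ = 49·6.0 + 75.1·tan47.2° = 294.0 + 81.1 = 375.1 kN/m
FS = R / T = 375.1 / 83.1 = 4.514

FS = 4.51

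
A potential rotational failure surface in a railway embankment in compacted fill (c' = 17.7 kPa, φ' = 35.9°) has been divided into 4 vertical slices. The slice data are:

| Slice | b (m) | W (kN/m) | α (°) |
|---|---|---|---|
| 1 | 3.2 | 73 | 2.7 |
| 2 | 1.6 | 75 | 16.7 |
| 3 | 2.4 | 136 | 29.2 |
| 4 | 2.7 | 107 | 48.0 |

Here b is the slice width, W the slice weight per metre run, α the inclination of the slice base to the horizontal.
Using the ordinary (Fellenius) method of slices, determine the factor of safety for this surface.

Ordinary method of slices: FS = Σ[c'·Δl_i + (W_i cosα_i)·tanφ'] / Σ W_i sinα_i, with Δl_i = b_i / cosα_i.
Slice 1: Δl = 3.2/cos2.7° = 3.204 m; N'_1 = 73·cos2.7° = 72.9; c'Δl = 56.70; W sinα = 3.4
Slice 2: Δl = 1.6/cos16.7° = 1.670 m; N'_2 = 75·cos16.7° = 71.8; c'Δl = 29.57; W sinα = 21.6
Slice 3: Δl = 2.4/cos29.2° = 2.749 m; N'_3 = 136·cos29.2° = 118.7; c'Δl = 48.66; W sinα = 66.3
Slice 4: Δl = 2.7/cos48.0° = 4.035 m; N'_4 = 107·cos48.0° = 71.6; c'Δl = 71.42; W sinα = 79.5
Σc'Δl = 206.4 kN/m; ΣN' = 335.1 kN/m; ΣW sinα = 170.9 kN/m
Resisting = 206.4 + 335.1·tan35.9° = 206.4 + 242.6 = 448.9 kN/m
FS = 448.9 / 170.9 = 2.627

FS = 2.63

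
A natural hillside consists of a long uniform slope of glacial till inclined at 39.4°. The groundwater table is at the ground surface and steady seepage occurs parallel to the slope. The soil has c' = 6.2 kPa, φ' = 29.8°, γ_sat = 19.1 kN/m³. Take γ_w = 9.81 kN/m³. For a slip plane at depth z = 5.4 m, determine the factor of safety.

FS = 0.46

With seepage parallel to the slope and the water table at the surface, the effective normal stress on the slip plane uses the buoyant unit weight γ' = γ_sat − γ_w while the driving shear stress uses γ_sat:
FS = [c' + γ' z cos²β tanφ'] / [γ_sat z sinβ cosβ]
γ' = 19.1 − 9.81 = 9.29 kN/m³
Numerator = 6.2 + 9.29·5.4·cos²39.4°·tan29.8° = 6.2 + 9.29·5.4·0.5971·0.5727 = 23.355 kPa
Denominator = 19.1·5.4·sin39.4°·cos39.4° = 19.1·5.4·0.6347·0.7727 = 50.588 kPa
FS = 23.355 / 50.588 = 0.462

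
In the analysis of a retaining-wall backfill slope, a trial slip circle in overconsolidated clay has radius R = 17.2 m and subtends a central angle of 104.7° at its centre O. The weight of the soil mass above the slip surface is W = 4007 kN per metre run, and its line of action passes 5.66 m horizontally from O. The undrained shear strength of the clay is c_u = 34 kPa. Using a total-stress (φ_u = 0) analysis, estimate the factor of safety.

Taking moments about the centre O, the resisting moment is provided by the undrained shear strength acting along the arc:
Arc length L_a = R·θ = 17.2·(104.7°·π/180) = 17.2·1.8274 = 31.43 m
M_R = c_u·L_a·R = 34·31.43·17.2 = 18380.6 kN·m/m
M_D = W·d = 4007·5.66 = 22679.6 kN·m/m
FS = M_R / M_D = 18380.6 / 22679.6 = 0.810

FS = 0.81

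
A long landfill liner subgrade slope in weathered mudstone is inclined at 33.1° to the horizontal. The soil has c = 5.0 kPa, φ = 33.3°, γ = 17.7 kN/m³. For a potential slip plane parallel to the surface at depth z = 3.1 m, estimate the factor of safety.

For an infinite slope with a slip plane parallel to the surface (no pore pressure): FS = [c + γz cos²β tanφ] / [γz sinβ cosβ].
γz = 17.7·3.1 = 54.87 kN/m²
Numerator = 5.0 + 54.87·cos²33.1°·tan33.3° = 5.0 + 54.87·0.7018·0.6569 = 30.294 kPa
Denominator = 54.87·sin33.1°·cos33.1° = 54.87·0.5461·0.8377 = 25.102 kPa
FS = 30.294 / 25.102 = 1.207

FS = 1.21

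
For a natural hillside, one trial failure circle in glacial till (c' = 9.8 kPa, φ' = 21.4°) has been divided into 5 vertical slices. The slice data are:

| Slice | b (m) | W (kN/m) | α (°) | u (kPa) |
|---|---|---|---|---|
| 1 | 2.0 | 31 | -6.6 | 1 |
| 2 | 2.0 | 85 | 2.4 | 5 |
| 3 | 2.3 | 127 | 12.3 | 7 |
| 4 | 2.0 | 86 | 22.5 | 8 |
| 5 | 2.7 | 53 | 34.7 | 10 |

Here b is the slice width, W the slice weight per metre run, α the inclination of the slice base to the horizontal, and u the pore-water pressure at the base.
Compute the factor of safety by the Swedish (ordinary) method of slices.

FS = 2.52

Ordinary method of slices: FS = Σ[c'·Δl_i + (W_i cosα_i − u_i·Δl_i)·tanφ'] / Σ W_i sinα_i, with Δl_i = b_i / cosα_i.
Slice 1: Δl = 2.0/cos(-6.6°) = 2.013 m; N'_1 = 31·cos(-6.6°) − 1·2.013 = 28.8; c'Δl = 19.73; W sinα = -3.6
Slice 2: Δl = 2.0/cos2.4° = 2.002 m; N'_2 = 85·cos2.4° − 5·2.002 = 74.9; c'Δl = 19.62; W sinα = 3.6
Slice 3: Δl = 2.3/cos12.3° = 2.354 m; N'_3 = 127·cos12.3° − 7·2.354 = 107.6; c'Δl = 23.07; W sinα = 27.1
Slice 4: Δl = 2.0/cos22.5° = 2.165 m; N'_4 = 86·cos22.5° − 8·2.165 = 62.1; c'Δl = 21.21; W sinα = 32.9
Slice 5: Δl = 2.7/cos34.7° = 3.284 m; N'_5 = 53·cos34.7° − 10·3.284 = 10.7; c'Δl = 32.18; W sinα = 30.2
Σc'Δl = 115.8 kN/m; ΣN' = 284.2 kN/m; ΣW sinα = 90.1 kN/m
Resisting = 115.8 + 284.2·tan21.4° = 115.8 + 111.4 = 227.2 kN/m
FS = 227.2 / 90.1 = 2.521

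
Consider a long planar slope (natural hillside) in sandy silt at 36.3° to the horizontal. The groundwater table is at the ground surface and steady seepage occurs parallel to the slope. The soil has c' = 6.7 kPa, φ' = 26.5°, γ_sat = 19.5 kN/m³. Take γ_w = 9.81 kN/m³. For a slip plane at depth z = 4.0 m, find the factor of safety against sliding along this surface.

FS = 0.52

With seepage parallel to the slope and the water table at the surface, the effective normal stress on the slip plane uses the buoyant unit weight γ' = γ_sat − γ_w while the driving shear stress uses γ_sat:
FS = [c' + γ' z cos²β tanφ'] / [γ_sat z sinβ cosβ]
γ' = 19.5 − 9.81 = 9.69 kN/m³
Numerator = 6.7 + 9.69·4.0·cos²36.3°·tan26.5° = 6.7 + 9.69·4.0·0.6495·0.4986 = 19.252 kPa
Denominator = 19.5·4.0·sin36.3°·cos36.3° = 19.5·4.0·0.5920·0.8059 = 37.215 kPa
FS = 19.252 / 37.215 = 0.517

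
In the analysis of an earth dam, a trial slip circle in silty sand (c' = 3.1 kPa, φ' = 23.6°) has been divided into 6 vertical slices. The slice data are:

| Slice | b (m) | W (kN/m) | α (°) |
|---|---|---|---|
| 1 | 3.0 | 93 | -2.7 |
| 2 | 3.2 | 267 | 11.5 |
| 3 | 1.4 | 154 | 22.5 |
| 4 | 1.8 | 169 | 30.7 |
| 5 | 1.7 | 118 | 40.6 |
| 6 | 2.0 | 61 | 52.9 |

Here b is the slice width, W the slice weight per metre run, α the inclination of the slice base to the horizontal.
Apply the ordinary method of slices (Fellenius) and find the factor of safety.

FS = 1.20

Ordinary method of slices: FS = Σ[c'·Δl_i + (W_i cosα_i)·tanφ'] / Σ W_i sinα_i, with Δl_i = b_i / cosα_i.
Slice 1: Δl = 3.0/cos(-2.7°) = 3.003 m; N'_1 = 93·cos(-2.7°) = 92.9; c'Δl = 9.31; W sinα = -4.4
Slice 2: Δl = 3.2/cos11.5° = 3.266 m; N'_2 = 267·cos11.5° = 261.6; c'Δl = 10.12; W sinα = 53.2
Slice 3: Δl = 1.4/cos22.5° = 1.515 m; N'_3 = 154·cos22.5° = 142.3; c'Δl = 4.70; W sinα = 58.9
Slice 4: Δl = 1.8/cos30.7° = 2.093 m; N'_4 = 169·cos30.7° = 145.3; c'Δl = 6.49; W sinα = 86.3
Slice 5: Δl = 1.7/cos40.6° = 2.239 m; N'_5 = 118·cos40.6° = 89.6; c'Δl = 6.94; W sinα = 76.8
Slice 6: Δl = 2.0/cos52.9° = 3.316 m; N'_6 = 61·cos52.9° = 36.8; c'Δl = 10.28; W sinα = 48.7
Σc'Δl = 47.8 kN/m; ΣN' = 768.5 kN/m; ΣW sinα = 319.5 kN/m
Resisting = 47.8 + 768.5·tan23.6° = 47.8 + 335.8 = 383.6 kN/m
FS = 383.6 / 319.5 = 1.201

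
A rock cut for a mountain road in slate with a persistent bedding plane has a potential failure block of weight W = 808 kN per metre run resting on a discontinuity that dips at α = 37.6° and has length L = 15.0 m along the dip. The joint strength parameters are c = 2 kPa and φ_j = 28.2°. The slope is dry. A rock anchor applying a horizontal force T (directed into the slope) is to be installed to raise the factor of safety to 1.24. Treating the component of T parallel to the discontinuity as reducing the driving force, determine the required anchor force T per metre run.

Resolving forces along and normal to the sliding plane, with the horizontal anchor force T adding T·sinα to the effective normal force and T·cosα acting up the plane against the driving force:
FS = [cL + (W cosα + T sinα) tanφ_j] / [W sinα − T cosα]
Without the anchor: N' = 640.2 kN/m, driving T_d = 493.0 kN/m, resisting R = 2·15.0 + 640.2·tan28.2° = 373.3 kN/m, FS = 0.76.
Setting FS = 1.24 and solving for T:
1.24·(493.0 − T cos37.6°) = 373.3 + T sin37.6°·tan28.2°
T·(sin37.6°·tan28.2° + 1.24·cos37.6°) = 1.24·493.0 − 373.3
T·(0.6101·0.5362 + 1.24·0.7923) = 611.3 − 373.3 = 238.1
T·1.3096 = 238.1
T = 181.8 kN/m

T = 182 kN/m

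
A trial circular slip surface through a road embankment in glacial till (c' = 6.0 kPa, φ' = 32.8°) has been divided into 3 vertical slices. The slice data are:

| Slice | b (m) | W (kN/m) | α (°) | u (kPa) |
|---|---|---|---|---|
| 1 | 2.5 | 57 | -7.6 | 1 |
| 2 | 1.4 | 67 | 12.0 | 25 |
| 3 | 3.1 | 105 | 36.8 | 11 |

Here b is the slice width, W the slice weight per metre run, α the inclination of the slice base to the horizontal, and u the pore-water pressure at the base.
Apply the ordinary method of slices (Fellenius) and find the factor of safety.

FS = 1.84

Ordinary method of slices: FS = Σ[c'·Δl_i + (W_i cosα_i − u_i·Δl_i)·tanφ'] / Σ W_i sinα_i, with Δl_i = b_i / cosα_i.
Slice 1: Δl = 2.5/cos(-7.6°) = 2.522 m; N'_1 = 57·cos(-7.6°) − 1·2.522 = 54.0; c'Δl = 15.13; W sinα = -7.5
Slice 2: Δl = 1.4/cos12.0° = 1.431 m; N'_2 = 67·cos12.0° − 25·1.431 = 29.8; c'Δl = 8.59; W sinα = 13.9
Slice 3: Δl = 3.1/cos36.8° = 3.871 m; N'_3 = 105·cos36.8° − 11·3.871 = 41.5; c'Δl = 23.23; W sinα = 62.9
Σc'Δl = 46.9 kN/m; ΣN' = 125.2 kN/m; ΣW sinα = 69.3 kN/m
Resisting = 46.9 + 125.2·tan32.8° = 46.9 + 80.7 = 127.6 kN/m
FS = 127.6 / 69.3 = 1.842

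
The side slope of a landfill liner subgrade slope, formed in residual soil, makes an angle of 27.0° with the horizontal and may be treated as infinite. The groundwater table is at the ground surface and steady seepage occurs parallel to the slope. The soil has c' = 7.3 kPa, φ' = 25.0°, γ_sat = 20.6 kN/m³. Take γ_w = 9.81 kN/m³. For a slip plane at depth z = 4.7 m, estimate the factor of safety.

With seepage parallel to the slope and the water table at the surface, the effective normal stress on the slip plane uses the buoyant unit weight γ' = γ_sat − γ_w while the driving shear stress uses γ_sat:
FS = [c' + γ' z cos²β tanφ'] / [γ_sat z sinβ cosβ]
γ' = 20.6 − 9.81 = 10.79 kN/m³
Numerator = 7.3 + 10.79·4.7·cos²27.0°·tan25.0° = 7.3 + 10.79·4.7·0.7939·0.4663 = 26.074 kPa
Denominator = 20.6·4.7·sin27.0°·cos27.0° = 20.6·4.7·0.4540·0.8910 = 39.165 kPa
FS = 26.074 / 39.165 = 0.666

FS = 0.67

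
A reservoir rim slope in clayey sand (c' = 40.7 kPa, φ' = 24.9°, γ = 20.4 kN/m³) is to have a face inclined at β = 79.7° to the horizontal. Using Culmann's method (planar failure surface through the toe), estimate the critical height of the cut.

H_c = 16.81 m

Culmann's analysis gives the critical failure plane at α_cr = (β + φ')/2 = (79.7 + 24.9)/2 = 52.3°, and the critical height
H_c = (4c'/γ) · sinβ cosφ' / [1 − cos(β − φ')]
    = (4·40.7/20.4) · sin79.7°·cos24.9° / [1 − cos(54.8°)]
    = 7.980 · 0.9839·0.9070 / [1 − 0.5764]
    = 7.980 · 0.8924 / 0.4236
    = 16.81 m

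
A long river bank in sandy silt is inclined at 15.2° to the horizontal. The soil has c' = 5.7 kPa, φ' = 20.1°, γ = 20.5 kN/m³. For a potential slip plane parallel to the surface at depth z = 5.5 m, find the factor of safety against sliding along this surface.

FS = 1.55

For an infinite slope with a slip plane parallel to the surface (no pore pressure): FS = [c' + γz cos²β tanφ'] / [γz sinβ cosβ].
γz = 20.5·5.5 = 112.75 kN/m²
Numerator = 5.7 + 112.75·cos²15.2°·tan20.1° = 5.7 + 112.75·0.9313·0.3659 = 44.124 kPa
Denominator = 112.75·sin15.2°·cos15.2° = 112.75·0.2622·0.9650 = 28.528 kPa
FS = 44.124 / 28.528 = 1.547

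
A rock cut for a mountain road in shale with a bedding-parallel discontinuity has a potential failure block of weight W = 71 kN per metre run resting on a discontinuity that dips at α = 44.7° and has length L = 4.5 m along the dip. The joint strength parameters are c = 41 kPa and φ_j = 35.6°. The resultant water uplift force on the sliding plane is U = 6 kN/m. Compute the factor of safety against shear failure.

Resolving the block weight along and normal to the plane and applying the Mohr–Coulomb strength on the joint:
N' = W cosα − U = 71·cos44.7° − 6 = 44.5 kN/m
Driving force T = W sinα = 71·sin44.7° = 49.9 kN/m
Resisting force R = c·L + N'·tanφ_j = 41·4.5 + 44.5·tan35.6° = 184.5 + 31.8 = 216.3 kN/m
FS = R / T = 216.3 / 49.9 = 4.332

FS = 4.33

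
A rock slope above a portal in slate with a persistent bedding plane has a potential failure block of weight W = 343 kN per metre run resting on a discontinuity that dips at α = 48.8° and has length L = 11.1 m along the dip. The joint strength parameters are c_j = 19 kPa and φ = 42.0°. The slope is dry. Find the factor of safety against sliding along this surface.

Resolving the block weight along and normal to the plane and applying the Mohr–Coulomb strength on the joint:
N' = W cosα = 343·cos48.8° = 225.9 kN/m
Driving force T = W sinα = 343·sin48.8° = 258.1 kN/m
Resisting force R = c_j·L + N'·tanφ = 19·11.1 + 225.9·tan42.0° = 210.9 + 203.4 = 414.3 kN/m
FS = R / T = 414.3 / 258.1 = 1.605

FS = 1.61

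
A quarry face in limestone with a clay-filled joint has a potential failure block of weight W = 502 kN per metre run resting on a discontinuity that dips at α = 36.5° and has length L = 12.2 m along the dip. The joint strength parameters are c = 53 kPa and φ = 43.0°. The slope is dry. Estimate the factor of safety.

Resolving the block weight along and normal to the plane and applying the Mohr–Coulomb strength on the joint:
N' = W cosα = 502·cos36.5° = 403.5 kN/m
Driving force T = W sinα = 502·sin36.5° = 298.6 kN/m
Resisting force R = c·L + N'·tanφ = 53·12.2 + 403.5·tan43.0° = 646.6 + 376.3 = 1022.9 kN/m
FS = R / T = 1022.9 / 298.6 = 3.426

FS = 3.43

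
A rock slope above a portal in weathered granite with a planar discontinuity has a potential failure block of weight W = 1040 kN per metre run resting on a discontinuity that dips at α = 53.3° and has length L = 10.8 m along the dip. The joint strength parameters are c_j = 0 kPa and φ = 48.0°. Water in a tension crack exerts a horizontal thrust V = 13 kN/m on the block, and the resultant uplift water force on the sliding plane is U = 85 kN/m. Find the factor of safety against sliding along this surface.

FS = 0.69

Resolving the block weight along and normal to the plane and applying the Mohr–Coulomb strength on the joint:
N' = W cosα − U − V sinα = 1040·cos53.3° − 85 − 13·sin53.3° = 526.1 kN/m
Driving force T = W sinα + V cosα = 1040·sin53.3° + 13·cos53.3° = 841.6 kN/m
Resisting force R = c_j·L + N'·tanφ = 0·10.8 + 526.1·tan48.0° = 0.0 + 584.3 = 584.3 kN/m
FS = R / T = 584.3 / 841.6 = 0.694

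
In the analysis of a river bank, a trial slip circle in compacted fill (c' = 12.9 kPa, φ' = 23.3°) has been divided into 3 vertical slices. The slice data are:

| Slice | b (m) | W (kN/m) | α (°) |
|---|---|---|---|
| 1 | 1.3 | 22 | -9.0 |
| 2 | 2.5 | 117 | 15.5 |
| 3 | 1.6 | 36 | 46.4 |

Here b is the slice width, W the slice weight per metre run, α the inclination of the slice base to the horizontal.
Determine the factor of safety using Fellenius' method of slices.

FS = 2.76

Ordinary method of slices: FS = Σ[c'·Δl_i + (W_i cosα_i)·tanφ'] / Σ W_i sinα_i, with Δl_i = b_i / cosα_i.
Slice 1: Δl = 1.3/cos(-9.0°) = 1.316 m; N'_1 = 22·cos(-9.0°) = 21.7; c'Δl = 16.98; W sinα = -3.4
Slice 2: Δl = 2.5/cos15.5° = 2.594 m; N'_2 = 117·cos15.5° = 112.7; c'Δl = 33.47; W sinα = 31.3
Slice 3: Δl = 1.6/cos46.4° = 2.320 m; N'_3 = 36·cos46.4° = 24.8; c'Δl = 29.93; W sinα = 26.1
Σc'Δl = 80.4 kN/m; ΣN' = 159.3 kN/m; ΣW sinα = 53.9 kN/m
Resisting = 80.4 + 159.3·tan23.3° = 80.4 + 68.6 = 149.0 kN/m
FS = 149.0 / 53.9 = 2.764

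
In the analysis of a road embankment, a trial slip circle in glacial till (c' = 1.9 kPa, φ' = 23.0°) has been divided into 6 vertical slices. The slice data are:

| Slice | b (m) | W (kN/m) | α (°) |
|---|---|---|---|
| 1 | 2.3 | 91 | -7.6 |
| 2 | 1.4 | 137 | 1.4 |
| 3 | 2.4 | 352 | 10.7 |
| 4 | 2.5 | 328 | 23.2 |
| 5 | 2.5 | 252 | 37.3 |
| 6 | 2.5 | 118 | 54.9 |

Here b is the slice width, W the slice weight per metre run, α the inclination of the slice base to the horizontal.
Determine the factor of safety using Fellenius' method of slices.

FS = 1.19

Ordinary method of slices: FS = Σ[c'·Δl_i + (W_i cosα_i)·tanφ'] / Σ W_i sinα_i, with Δl_i = b_i / cosα_i.
Slice 1: Δl = 2.3/cos(-7.6°) = 2.320 m; N'_1 = 91·cos(-7.6°) = 90.2; c'Δl = 4.41; W sinα = -12.0
Slice 2: Δl = 1.4/cos1.4° = 1.400 m; N'_2 = 137·cos1.4° = 137.0; c'Δl = 2.66; W sinα = 3.3
Slice 3: Δl = 2.4/cos10.7° = 2.442 m; N'_3 = 352·cos10.7° = 345.9; c'Δl = 4.64; W sinα = 65.4
Slice 4: Δl = 2.5/cos23.2° = 2.720 m; N'_4 = 328·cos23.2° = 301.5; c'Δl = 5.17; W sinα = 129.2
Slice 5: Δl = 2.5/cos37.3° = 3.143 m; N'_5 = 252·cos37.3° = 200.5; c'Δl = 5.97; W sinα = 152.7
Slice 6: Δl = 2.5/cos54.9° = 4.348 m; N'_6 = 118·cos54.9° = 67.9; c'Δl = 8.26; W sinα = 96.5
Σc'Δl = 31.1 kN/m; ΣN' = 1142.8 kN/m; ΣW sinα = 435.1 kN/m
Resisting = 31.1 + 1142.8·tan23.0° = 31.1 + 485.1 = 516.2 kN/m
FS = 516.2 / 435.1 = 1.186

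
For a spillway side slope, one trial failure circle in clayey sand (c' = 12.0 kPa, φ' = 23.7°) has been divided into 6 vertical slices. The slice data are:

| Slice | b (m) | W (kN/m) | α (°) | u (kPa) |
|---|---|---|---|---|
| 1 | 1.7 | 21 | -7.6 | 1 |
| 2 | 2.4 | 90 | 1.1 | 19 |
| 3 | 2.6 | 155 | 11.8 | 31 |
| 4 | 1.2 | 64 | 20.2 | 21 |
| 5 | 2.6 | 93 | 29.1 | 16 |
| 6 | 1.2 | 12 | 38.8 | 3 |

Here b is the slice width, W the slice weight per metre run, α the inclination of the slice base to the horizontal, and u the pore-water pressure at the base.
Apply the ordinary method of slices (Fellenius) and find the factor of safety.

Ordinary method of slices: FS = Σ[c'·Δl_i + (W_i cosα_i − u_i·Δl_i)·tanφ'] / Σ W_i sinα_i, with Δl_i = b_i / cosα_i.
Slice 1: Δl = 1.7/cos(-7.6°) = 1.715 m; N'_1 = 21·cos(-7.6°) − 1·1.715 = 19.1; c'Δl = 20.58; W sinα = -2.8
Slice 2: Δl = 2.4/cos1.1° = 2.400 m; N'_2 = 90·cos1.1° − 19·2.400 = 44.4; c'Δl = 28.81; W sinα = 1.7
Slice 3: Δl = 2.6/cos11.8° = 2.656 m; N'_3 = 155·cos11.8° − 31·2.656 = 69.4; c'Δl = 31.87; W sinα = 31.7
Slice 4: Δl = 1.2/cos20.2° = 1.279 m; N'_4 = 64·cos20.2° − 21·1.279 = 33.2; c'Δl = 15.34; W sinα = 22.1
Slice 5: Δl = 2.6/cos29.1° = 2.976 m; N'_5 = 93·cos29.1° − 16·2.976 = 33.7; c'Δl = 35.71; W sinα = 45.2
Slice 6: Δl = 1.2/cos38.8° = 1.540 m; N'_6 = 12·cos38.8° − 3·1.540 = 4.7; c'Δl = 18.48; W sinα = 7.5
Σc'Δl = 150.8 kN/m; ΣN' = 204.5 kN/m; ΣW sinα = 105.5 kN/m
Resisting = 150.8 + 204.5·tan23.7° = 150.8 + 89.7 = 240.5 kN/m
FS = 240.5 / 105.5 = 2.280

FS = 2.28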